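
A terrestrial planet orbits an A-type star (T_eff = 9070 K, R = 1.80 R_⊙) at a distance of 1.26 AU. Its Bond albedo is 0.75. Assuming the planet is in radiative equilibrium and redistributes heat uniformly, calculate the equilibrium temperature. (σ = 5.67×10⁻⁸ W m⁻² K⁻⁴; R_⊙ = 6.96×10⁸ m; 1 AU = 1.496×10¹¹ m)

T_eq ≈ 370 K

R_⋆ = 1.80 × 6.96×10⁸ = 1.25×10⁹ m.
d = 1.26 AU = 1.88×10¹¹ m.
L = 4πR_⋆²σT_⋆⁴ = 4π(1.25×10⁹)² × 5.67×10⁻⁸ × (9070)⁴ = 7.57×10²⁷ W.
S = L/(4πd²) = 1.70×10⁴ W m⁻².
Energy balance: absorbed = emitted ⇒ πR²·S(1−A) = 4πR²·σT_eq⁴, so T_eq⁴ = S(1−A)/(4σ).
T_eq = [1.70×10⁴ × 0.25 / (4 × 5.67×10⁻⁸)]^(1/4) = (1.87×10¹⁰)^(1/4) = 370 K.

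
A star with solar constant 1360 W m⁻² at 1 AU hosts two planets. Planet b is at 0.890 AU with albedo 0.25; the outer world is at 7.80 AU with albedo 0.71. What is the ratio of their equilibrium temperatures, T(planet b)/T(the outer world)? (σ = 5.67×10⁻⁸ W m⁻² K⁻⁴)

T_eq = [S₀(1−A)/(4σd²)]^(1/4), so T ∝ (1−A)^(1/4) / √d.
T₁ = [1360×0.75/(4×5.67×10⁻⁸×0.890²)]^(1/4) = 274.50 K.
T₂ = [1360×0.29/(4×5.67×10⁻⁸×7.80²)]^(1/4) = 73.12 K.

T₁/T₂ ≈ 3.754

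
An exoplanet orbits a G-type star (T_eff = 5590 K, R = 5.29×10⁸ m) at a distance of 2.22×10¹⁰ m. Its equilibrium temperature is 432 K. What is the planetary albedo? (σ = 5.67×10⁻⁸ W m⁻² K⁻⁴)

L = 4πR_⋆²σT_⋆⁴ = 4π(5.29×10⁸)² × 5.67×10⁻⁸ × (5590)⁴ = 1.95×10²⁶ W.
S = L/(4πd²) = 3.14×10⁴ W m⁻².
From T_eq⁴ = S(1−A)/(4σ): 1−A = 4σT_eq⁴/S.
1−A = 4 × 5.67×10⁻⁸ × (432)⁴ / 3.14×10⁴ = 0.251.

A ≈ 0.75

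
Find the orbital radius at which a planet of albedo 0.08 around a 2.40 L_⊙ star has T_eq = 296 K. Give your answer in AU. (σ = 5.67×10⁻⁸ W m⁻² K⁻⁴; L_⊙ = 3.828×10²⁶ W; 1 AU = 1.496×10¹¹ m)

L = 2.40 × 3.828×10²⁶ = 9.19×10²⁶ W.
From T_eq⁴ = L(1−A)/(16πσd²): d = √[L(1−A)/(16πσT_eq⁴)].
d = √[9.19×10²⁶ × 0.92 / (16π × 5.67×10⁻⁸ × (296)⁴)] = 1.97×10¹¹ m = 1.31 AU.

d ≈ 1.31 AU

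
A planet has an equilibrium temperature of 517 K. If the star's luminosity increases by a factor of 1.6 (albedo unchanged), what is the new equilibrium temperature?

T_eq ≈ 581 K

T_eq ∝ L^(1/4) · d^(−1/2).
T′ = 517 × 1.6^(1/4) = 581 K.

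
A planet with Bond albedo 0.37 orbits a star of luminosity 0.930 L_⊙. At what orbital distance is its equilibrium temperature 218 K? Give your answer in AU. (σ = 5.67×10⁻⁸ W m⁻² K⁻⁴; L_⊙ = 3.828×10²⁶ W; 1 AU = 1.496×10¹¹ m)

L = 0.930 × 3.828×10²⁶ = 3.56×10²⁶ W.
From T_eq⁴ = L(1−A)/(16πσd²): d = √[L(1−A)/(16πσT_eq⁴)].
d = √[3.56×10²⁶ × 0.63 / (16π × 5.67×10⁻⁸ × (218)⁴)] = 1.87×10¹¹ m = 1.25 AU.

d ≈ 1.25 AU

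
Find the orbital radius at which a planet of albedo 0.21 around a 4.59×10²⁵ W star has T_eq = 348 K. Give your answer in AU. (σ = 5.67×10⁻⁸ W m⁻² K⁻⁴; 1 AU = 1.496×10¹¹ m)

d ≈ 0.197 AU

From T_eq⁴ = L(1−A)/(16πσd²): d = √[L(1−A)/(16πσT_eq⁴)].
d = √[4.59×10²⁵ × 0.79 / (16π × 5.67×10⁻⁸ × (348)⁴)] = 2.95×10¹⁰ m = 0.197 AU.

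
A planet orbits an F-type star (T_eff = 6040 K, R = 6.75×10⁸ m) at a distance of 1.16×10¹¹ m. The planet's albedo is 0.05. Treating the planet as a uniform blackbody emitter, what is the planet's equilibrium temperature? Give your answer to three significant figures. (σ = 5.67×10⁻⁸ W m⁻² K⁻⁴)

L = 4πR_⋆²σT_⋆⁴ = 4π(6.75×10⁸)² × 5.67×10⁻⁸ × (6040)⁴ = 4.32×10²⁶ W.
S = L/(4πd²) = 2560 W m⁻².
Energy balance: absorbed = emitted ⇒ πR²·S(1−A) = 4πR²·σT_eq⁴, so T_eq⁴ = S(1−A)/(4σ).
T_eq = [2560 × 0.95 / (4 × 5.67×10⁻⁸)]^(1/4) = (1.07×10¹⁰)^(1/4) = 322 K.

T_eq ≈ 322 K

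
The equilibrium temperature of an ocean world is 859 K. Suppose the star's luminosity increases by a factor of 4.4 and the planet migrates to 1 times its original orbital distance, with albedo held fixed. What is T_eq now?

T_eq ≈ 1240 K

T_eq ∝ L^(1/4) · d^(−1/2).
T′ = 859 × 4.4^(1/4) / 1^(1/2) = 1240 K.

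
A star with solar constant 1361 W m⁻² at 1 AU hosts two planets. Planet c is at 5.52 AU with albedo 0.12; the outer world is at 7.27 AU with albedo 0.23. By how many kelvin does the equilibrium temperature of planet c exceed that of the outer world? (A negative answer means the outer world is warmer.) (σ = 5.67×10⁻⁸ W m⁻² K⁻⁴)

T_eq = [S₀(1−A)/(4σd²)]^(1/4), so T ∝ (1−A)^(1/4) / √d.
T₁ = [1361×0.88/(4×5.67×10⁻⁸×5.52²)]^(1/4) = 114.74 K.
T₂ = [1361×0.77/(4×5.67×10⁻⁸×7.27²)]^(1/4) = 96.70 K.

ΔT ≈ 18.0 K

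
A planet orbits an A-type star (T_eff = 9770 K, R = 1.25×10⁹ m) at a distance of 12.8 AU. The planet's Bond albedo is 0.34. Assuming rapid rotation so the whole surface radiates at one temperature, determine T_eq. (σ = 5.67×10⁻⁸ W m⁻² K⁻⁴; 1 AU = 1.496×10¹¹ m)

d = 12.8 AU = 1.91×10¹² m.
L = 4πR_⋆²σT_⋆⁴ = 4π(1.25×10⁹)² × 5.67×10⁻⁸ × (9770)⁴ = 1.01×10²⁸ W.
S = L/(4πd²) = 220 W m⁻².
Energy balance: absorbed = emitted ⇒ πR²·S(1−A) = 4πR²·σT_eq⁴, so T_eq⁴ = S(1−A)/(4σ).
T_eq = [220 × 0.66 / (4 × 5.67×10⁻⁸)]^(1/4) = (6.41×10⁸)^(1/4) = 159 K.

T_eq ≈ 159 K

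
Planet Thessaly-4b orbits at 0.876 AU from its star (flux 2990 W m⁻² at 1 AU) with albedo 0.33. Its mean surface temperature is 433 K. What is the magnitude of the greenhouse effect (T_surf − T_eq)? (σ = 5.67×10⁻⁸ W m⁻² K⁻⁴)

ΔT ≈ 105.5 K

S = 2990/0.876² = 3896 W m⁻².
T_eq = [S(1−A)/(4σ)]^(1/4) = [3896×0.67/(4×5.67×10⁻⁸)]^(1/4) = 327.5 K.
ΔT = T_surf − T_eq = 433 − 327.5.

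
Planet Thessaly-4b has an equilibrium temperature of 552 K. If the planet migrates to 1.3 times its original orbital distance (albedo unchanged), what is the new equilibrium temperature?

T_eq ≈ 484 K

T_eq ∝ L^(1/4) · d^(−1/2).
T′ = 552 / 1.3^(1/2) = 484 K.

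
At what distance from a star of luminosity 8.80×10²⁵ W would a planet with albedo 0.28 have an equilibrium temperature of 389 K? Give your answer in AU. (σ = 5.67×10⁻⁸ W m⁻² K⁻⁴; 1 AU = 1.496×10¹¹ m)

d ≈ 0.208 AU

From T_eq⁴ = L(1−A)/(16πσd²): d = √[L(1−A)/(16πσT_eq⁴)].
d = √[8.80×10²⁵ × 0.72 / (16π × 5.67×10⁻⁸ × (389)⁴)] = 3.12×10¹⁰ m = 0.208 AU.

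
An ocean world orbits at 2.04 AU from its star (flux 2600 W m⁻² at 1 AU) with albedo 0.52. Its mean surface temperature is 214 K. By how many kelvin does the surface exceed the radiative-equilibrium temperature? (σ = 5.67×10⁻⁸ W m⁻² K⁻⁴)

S = 2600/2.04² = 624.8 W m⁻².
T_eq = [S(1−A)/(4σ)]^(1/4) = [624.8×0.48/(4×5.67×10⁻⁸)]^(1/4) = 190.7 K.
ΔT = T_surf − T_eq = 214 − 190.7.

ΔT ≈ 23.3 K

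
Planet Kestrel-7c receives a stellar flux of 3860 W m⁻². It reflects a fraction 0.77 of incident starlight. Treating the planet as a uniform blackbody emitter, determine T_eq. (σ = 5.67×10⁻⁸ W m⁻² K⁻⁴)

Energy balance: absorbed = emitted ⇒ πR²·S(1−A) = 4πR²·σT_eq⁴, so T_eq⁴ = S(1−A)/(4σ).
T_eq = [3860 × 0.23 / (4 × 5.67×10⁻⁸)]^(1/4) = (3.91×10⁹)^(1/4) = 250 K.

T_eq ≈ 250 K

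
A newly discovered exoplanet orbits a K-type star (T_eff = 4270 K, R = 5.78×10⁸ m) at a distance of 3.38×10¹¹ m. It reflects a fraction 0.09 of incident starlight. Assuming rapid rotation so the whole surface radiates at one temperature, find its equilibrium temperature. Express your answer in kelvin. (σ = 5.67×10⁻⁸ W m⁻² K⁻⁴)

T_eq ≈ 122 K

L = 4πR_⋆²σT_⋆⁴ = 4π(5.78×10⁸)² × 5.67×10⁻⁸ × (4270)⁴ = 7.91×10²⁵ W.
S = L/(4πd²) = 55.1 W m⁻².
Energy balance: absorbed = emitted ⇒ πR²·S(1−A) = 4πR²·σT_eq⁴, so T_eq⁴ = S(1−A)/(4σ).
T_eq = [55.1 × 0.91 / (4 × 5.67×10⁻⁸)]^(1/4) = (2.21×10⁸)^(1/4) = 122 K.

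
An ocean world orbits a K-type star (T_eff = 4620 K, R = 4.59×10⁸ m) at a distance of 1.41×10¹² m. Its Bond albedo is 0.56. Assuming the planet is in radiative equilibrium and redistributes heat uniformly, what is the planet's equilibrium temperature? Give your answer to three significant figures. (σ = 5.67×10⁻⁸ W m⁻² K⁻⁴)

T_eq ≈ 48.0 K

L = 4πR_⋆²σT_⋆⁴ = 4π(4.59×10⁸)² × 5.67×10⁻⁸ × (4620)⁴ = 6.84×10²⁵ W.
S = L/(4πd²) = 2.74 W m⁻².
Energy balance: absorbed = emitted ⇒ πR²·S(1−A) = 4πR²·σT_eq⁴, so T_eq⁴ = S(1−A)/(4σ).
T_eq = [2.74 × 0.44 / (4 × 5.67×10⁻⁸)]^(1/4) = (5.31×10⁶)^(1/4) = 48.0 K.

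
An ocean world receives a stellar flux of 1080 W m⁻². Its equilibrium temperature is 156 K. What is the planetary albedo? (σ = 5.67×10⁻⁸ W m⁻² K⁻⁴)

From T_eq⁴ = S(1−A)/(4σ): 1−A = 4σT_eq⁴/S.
1−A = 4 × 5.67×10⁻⁸ × (156)⁴ / 1080 = 0.124.

A ≈ 0.88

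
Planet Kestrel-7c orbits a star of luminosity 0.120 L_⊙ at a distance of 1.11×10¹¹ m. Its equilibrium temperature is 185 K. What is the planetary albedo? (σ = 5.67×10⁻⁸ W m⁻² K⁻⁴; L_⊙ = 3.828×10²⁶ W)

L = 0.120 × 3.828×10²⁶ = 4.59×10²⁵ W.
Flux: S = L/(4πd²) = 4.59×10²⁵/(4π×(1.11×10¹¹)²) = 297 W m⁻².
From T_eq⁴ = S(1−A)/(4σ): 1−A = 4σT_eq⁴/S.
1−A = 4 × 5.67×10⁻⁸ × (185)⁴ / 297 = 0.895.

A ≈ 0.10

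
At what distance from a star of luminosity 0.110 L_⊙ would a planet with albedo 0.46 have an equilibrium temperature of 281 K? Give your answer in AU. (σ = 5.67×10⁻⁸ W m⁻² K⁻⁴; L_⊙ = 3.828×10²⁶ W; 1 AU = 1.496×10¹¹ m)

L = 0.110 × 3.828×10²⁶ = 4.21×10²⁵ W.
From T_eq⁴ = L(1−A)/(16πσd²): d = √[L(1−A)/(16πσT_eq⁴)].
d = √[4.21×10²⁵ × 0.54 / (16π × 5.67×10⁻⁸ × (281)⁴)] = 3.58×10¹⁰ m = 0.239 AU.

d ≈ 0.239 AU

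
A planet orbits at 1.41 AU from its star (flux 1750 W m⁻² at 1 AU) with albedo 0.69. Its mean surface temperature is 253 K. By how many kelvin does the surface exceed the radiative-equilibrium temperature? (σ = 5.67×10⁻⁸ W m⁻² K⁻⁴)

S = 1750/1.41² = 880.2 W m⁻².
T_eq = [S(1−A)/(4σ)]^(1/4) = [880.2×0.31/(4×5.67×10⁻⁸)]^(1/4) = 186.2 K.
ΔT = T_surf − T_eq = 253 − 186.2.

ΔT ≈ 66.8 K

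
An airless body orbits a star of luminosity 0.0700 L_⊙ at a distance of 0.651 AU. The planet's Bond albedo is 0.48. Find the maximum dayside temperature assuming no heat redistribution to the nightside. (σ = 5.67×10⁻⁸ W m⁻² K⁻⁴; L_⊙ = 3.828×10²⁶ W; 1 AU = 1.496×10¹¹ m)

d = 0.651 AU = 9.74×10¹⁰ m.
L = 0.0700 × 3.828×10²⁶ = 2.68×10²⁵ W.
Flux: S = L/(4πd²) = 2.68×10²⁵/(4π×(9.74×10¹⁰)²) = 225 W m⁻².
With no redistribution each surface element balances locally: S(1−A) = σT⁴.
T = [225 × 0.52 / 5.67×10⁻⁸]^(1/4) = (2.06×10⁹)^(1/4) = 213 K.

T_ss ≈ 213 K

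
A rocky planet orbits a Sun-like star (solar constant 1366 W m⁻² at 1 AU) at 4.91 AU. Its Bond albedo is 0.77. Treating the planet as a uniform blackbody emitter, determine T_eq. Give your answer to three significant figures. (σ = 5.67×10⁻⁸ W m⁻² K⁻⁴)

Flux at 4.91 AU: S = 1366/4.91² = 56.7 W m⁻².
Energy balance: absorbed = emitted ⇒ πR²·S(1−A) = 4πR²·σT_eq⁴, so T_eq⁴ = S(1−A)/(4σ).
T_eq = [56.7 × 0.23 / (4 × 5.67×10⁻⁸)]^(1/4) = (5.75×10⁷)^(1/4) = 87.1 K.

T_eq ≈ 87.1 K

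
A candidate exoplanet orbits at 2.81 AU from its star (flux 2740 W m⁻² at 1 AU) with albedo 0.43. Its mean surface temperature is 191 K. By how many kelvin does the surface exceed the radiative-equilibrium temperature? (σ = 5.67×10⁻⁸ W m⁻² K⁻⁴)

S = 2740/2.81² = 347.0 W m⁻².
T_eq = [S(1−A)/(4σ)]^(1/4) = [347.0×0.57/(4×5.67×10⁻⁸)]^(1/4) = 171.8 K.
ΔT = T_surf − T_eq = 191 − 171.8.

ΔT ≈ 19.2 K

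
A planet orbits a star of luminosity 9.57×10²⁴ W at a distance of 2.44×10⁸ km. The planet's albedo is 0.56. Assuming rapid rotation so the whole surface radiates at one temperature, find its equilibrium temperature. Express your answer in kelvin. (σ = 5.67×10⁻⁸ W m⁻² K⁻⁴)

d = 2.44×10⁸ km = 2.44×10¹¹ m.
Flux: S = L/(4πd²) = 9.57×10²⁴/(4π×(2.44×10¹¹)²) = 12.8 W m⁻².
Energy balance: absorbed = emitted ⇒ πR²·S(1−A) = 4πR²·σT_eq⁴, so T_eq⁴ = S(1−A)/(4σ).
T_eq = [12.8 × 0.44 / (4 × 5.67×10⁻⁸)]^(1/4) = (2.48×10⁷)^(1/4) = 70.6 K.

T_eq ≈ 70.6 K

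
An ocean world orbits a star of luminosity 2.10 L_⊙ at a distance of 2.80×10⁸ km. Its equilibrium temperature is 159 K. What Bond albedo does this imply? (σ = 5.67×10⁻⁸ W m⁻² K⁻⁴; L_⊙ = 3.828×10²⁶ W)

d = 2.80×10⁸ km = 2.80×10¹¹ m.
L = 2.10 × 3.828×10²⁶ = 8.04×10²⁶ W.
Flux: S = L/(4πd²) = 8.04×10²⁶/(4π×(2.80×10¹¹)²) = 816 W m⁻².
From T_eq⁴ = S(1−A)/(4σ): 1−A = 4σT_eq⁴/S.
1−A = 4 × 5.67×10⁻⁸ × (159)⁴ / 816 = 0.178.

A ≈ 0.82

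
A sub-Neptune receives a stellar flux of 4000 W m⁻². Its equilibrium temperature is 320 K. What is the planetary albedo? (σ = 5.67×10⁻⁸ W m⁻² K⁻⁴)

A ≈ 0.41

From T_eq⁴ = S(1−A)/(4σ): 1−A = 4σT_eq⁴/S.
1−A = 4 × 5.67×10⁻⁸ × (320)⁴ / 4000 = 0.595.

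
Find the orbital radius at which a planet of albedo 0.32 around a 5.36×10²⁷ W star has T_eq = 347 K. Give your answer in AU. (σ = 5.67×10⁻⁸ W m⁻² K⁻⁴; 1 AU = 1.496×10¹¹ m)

d ≈ 1.99 AU

From T_eq⁴ = L(1−A)/(16πσd²): d = √[L(1−A)/(16πσT_eq⁴)].
d = √[5.36×10²⁷ × 0.68 / (16π × 5.67×10⁻⁸ × (347)⁴)] = 2.97×10¹¹ m = 1.99 AU.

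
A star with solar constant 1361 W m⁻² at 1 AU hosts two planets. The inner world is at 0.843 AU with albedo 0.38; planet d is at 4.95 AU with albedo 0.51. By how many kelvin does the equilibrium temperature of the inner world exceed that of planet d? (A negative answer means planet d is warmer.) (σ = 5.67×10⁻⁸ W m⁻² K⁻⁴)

ΔT ≈ 164.3 K

T_eq = [S₀(1−A)/(4σd²)]^(1/4), so T ∝ (1−A)^(1/4) / √d.
T₁ = [1361×0.62/(4×5.67×10⁻⁸×0.843²)]^(1/4) = 268.99 K.
T₂ = [1361×0.49/(4×5.67×10⁻⁸×4.95²)]^(1/4) = 104.66 K.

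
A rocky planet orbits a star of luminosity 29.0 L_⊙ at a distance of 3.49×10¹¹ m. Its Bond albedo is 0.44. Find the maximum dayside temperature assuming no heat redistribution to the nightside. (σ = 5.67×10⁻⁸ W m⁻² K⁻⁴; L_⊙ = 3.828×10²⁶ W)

L = 29.0 × 3.828×10²⁶ = 1.11×10²⁸ W.
Flux: S = L/(4πd²) = 1.11×10²⁸/(4π×(3.49×10¹¹)²) = 7250 W m⁻².
With no redistribution each surface element balances locally: S(1−A) = σT⁴.
T = [7250 × 0.56 / 5.67×10⁻⁸]^(1/4) = (7.16×10¹⁰)^(1/4) = 517 K.

T_ss ≈ 517 K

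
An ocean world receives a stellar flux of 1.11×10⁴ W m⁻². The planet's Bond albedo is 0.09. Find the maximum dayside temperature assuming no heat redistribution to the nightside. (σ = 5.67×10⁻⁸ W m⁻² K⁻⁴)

T_ss ≈ 650 K

With no redistribution each surface element balances locally: S(1−A) = σT⁴.
T = [1.11×10⁴ × 0.91 / 5.67×10⁻⁸]^(1/4) = (1.78×10¹¹)^(1/4) = 650 K.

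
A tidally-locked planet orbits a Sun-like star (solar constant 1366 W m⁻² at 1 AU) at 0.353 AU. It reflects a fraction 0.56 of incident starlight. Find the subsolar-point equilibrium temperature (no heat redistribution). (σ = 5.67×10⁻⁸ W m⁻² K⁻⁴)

T_ss ≈ 540 K

Flux at 0.353 AU: S = 1366/0.353² = 1.10×10⁴ W m⁻².
At the subsolar point the surface absorbs S(1−A) and emits σT⁴ per unit area — no factor of 4, since only the local patch is in balance.
T = [1.10×10⁴ × 0.44 / 5.67×10⁻⁸]^(1/4) = (8.51×10¹⁰)^(1/4) = 540 K.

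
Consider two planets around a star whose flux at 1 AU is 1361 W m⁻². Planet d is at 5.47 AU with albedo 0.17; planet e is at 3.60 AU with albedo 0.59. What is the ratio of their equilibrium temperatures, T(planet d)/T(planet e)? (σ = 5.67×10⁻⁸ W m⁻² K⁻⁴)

T₁/T₂ ≈ 0.968

T_eq = [S₀(1−A)/(4σd²)]^(1/4), so T ∝ (1−A)^(1/4) / √d.
T₁ = [1361×0.83/(4×5.67×10⁻⁸×5.47²)]^(1/4) = 113.59 K.
T₂ = [1361×0.41/(4×5.67×10⁻⁸×3.60²)]^(1/4) = 117.38 K.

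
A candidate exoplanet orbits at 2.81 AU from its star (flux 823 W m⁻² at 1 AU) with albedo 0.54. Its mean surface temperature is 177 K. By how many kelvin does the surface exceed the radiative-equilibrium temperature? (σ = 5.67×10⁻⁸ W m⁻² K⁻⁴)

S = 823/2.81² = 104.2 W m⁻².
T_eq = [S(1−A)/(4σ)]^(1/4) = [104.2×0.46/(4×5.67×10⁻⁸)]^(1/4) = 120.6 K.
ΔT = T_surf − T_eq = 177 − 120.6.

ΔT ≈ 56.4 K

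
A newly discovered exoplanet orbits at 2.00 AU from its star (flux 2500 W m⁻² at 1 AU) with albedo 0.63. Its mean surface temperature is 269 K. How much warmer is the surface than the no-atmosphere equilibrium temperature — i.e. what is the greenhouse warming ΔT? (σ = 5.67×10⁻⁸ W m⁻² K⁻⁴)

ΔT ≈ 90.3 K

S = 2500/2.00² = 625.0 W m⁻².
T_eq = [S(1−A)/(4σ)]^(1/4) = [625.0×0.37/(4×5.67×10⁻⁸)]^(1/4) = 178.7 K.
ΔT = T_surf − T_eq = 269 − 178.7.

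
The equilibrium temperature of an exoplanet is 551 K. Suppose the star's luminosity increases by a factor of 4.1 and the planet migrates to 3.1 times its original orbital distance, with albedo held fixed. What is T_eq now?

T_eq ≈ 445 K

T_eq ∝ L^(1/4) · d^(−1/2).
T′ = 551 × 4.1^(1/4) / 3.1^(1/2) = 445 K.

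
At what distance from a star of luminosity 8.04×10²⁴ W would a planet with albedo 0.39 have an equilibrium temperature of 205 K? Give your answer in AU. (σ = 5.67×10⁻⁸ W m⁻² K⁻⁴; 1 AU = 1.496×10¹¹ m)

From T_eq⁴ = L(1−A)/(16πσd²): d = √[L(1−A)/(16πσT_eq⁴)].
d = √[8.04×10²⁴ × 0.61 / (16π × 5.67×10⁻⁸ × (205)⁴)] = 3.12×10¹⁰ m = 0.209 AU.

d ≈ 0.209 AU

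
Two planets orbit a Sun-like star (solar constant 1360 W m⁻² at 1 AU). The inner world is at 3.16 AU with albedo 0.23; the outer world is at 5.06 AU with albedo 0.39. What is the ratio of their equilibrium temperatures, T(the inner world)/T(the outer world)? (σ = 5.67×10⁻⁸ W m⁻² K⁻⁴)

T_eq = [S₀(1−A)/(4σd²)]^(1/4), so T ∝ (1−A)^(1/4) / √d.
T₁ = [1360×0.77/(4×5.67×10⁻⁸×3.16²)]^(1/4) = 146.64 K.
T₂ = [1360×0.61/(4×5.67×10⁻⁸×5.06²)]^(1/4) = 109.33 K.

T₁/T₂ ≈ 1.341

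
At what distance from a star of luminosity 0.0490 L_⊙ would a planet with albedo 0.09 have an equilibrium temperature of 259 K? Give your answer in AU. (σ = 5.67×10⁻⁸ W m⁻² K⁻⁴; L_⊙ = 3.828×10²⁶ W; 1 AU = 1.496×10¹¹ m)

L = 0.0490 × 3.828×10²⁶ = 1.88×10²⁵ W.
From T_eq⁴ = L(1−A)/(16πσd²): d = √[L(1−A)/(16πσT_eq⁴)].
d = √[1.88×10²⁵ × 0.91 / (16π × 5.67×10⁻⁸ × (259)⁴)] = 3.65×10¹⁰ m = 0.244 AU.

d ≈ 0.244 AU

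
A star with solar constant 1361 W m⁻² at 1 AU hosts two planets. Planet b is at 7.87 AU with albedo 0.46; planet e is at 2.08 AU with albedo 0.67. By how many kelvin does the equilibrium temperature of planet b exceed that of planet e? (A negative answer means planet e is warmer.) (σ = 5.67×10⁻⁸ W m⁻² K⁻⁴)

T_eq = [S₀(1−A)/(4σd²)]^(1/4), so T ∝ (1−A)^(1/4) / √d.
T₁ = [1361×0.54/(4×5.67×10⁻⁸×7.87²)]^(1/4) = 85.05 K.
T₂ = [1361×0.33/(4×5.67×10⁻⁸×2.08²)]^(1/4) = 146.27 K.

ΔT ≈ -61.2 K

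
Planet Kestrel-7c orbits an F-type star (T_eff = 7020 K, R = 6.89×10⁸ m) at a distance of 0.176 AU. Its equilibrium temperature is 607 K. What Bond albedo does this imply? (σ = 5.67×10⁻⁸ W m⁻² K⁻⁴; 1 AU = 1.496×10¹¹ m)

A ≈ 0.67

d = 0.176 AU = 2.63×10¹⁰ m.
L = 4πR_⋆²σT_⋆⁴ = 4π(6.89×10⁸)² × 5.67×10⁻⁸ × (7020)⁴ = 8.21×10²⁶ W.
S = L/(4πd²) = 9.43×10⁴ W m⁻².
From T_eq⁴ = S(1−A)/(4σ): 1−A = 4σT_eq⁴/S.
1−A = 4 × 5.67×10⁻⁸ × (607)⁴ / 9.43×10⁴ = 0.327.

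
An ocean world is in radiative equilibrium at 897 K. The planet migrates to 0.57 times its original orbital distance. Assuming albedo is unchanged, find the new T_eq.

T_eq ∝ L^(1/4) · d^(−1/2).
T′ = 897 / 0.57^(1/2) = 1190 K.

T_eq ≈ 1190 K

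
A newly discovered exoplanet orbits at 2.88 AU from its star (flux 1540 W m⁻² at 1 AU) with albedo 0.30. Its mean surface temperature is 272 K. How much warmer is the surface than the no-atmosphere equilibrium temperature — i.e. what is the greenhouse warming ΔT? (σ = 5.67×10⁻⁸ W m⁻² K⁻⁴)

S = 1540/2.88² = 185.7 W m⁻².
T_eq = [S(1−A)/(4σ)]^(1/4) = [185.7×0.70/(4×5.67×10⁻⁸)]^(1/4) = 154.7 K.
ΔT = T_surf − T_eq = 272 − 154.7.

ΔT ≈ 117.3 K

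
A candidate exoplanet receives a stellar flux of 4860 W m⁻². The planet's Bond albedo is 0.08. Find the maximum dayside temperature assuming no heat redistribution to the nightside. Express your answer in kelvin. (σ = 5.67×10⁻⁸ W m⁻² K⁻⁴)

With no redistribution each surface element balances locally: S(1−A) = σT⁴.
T = [4860 × 0.92 / 5.67×10⁻⁸]^(1/4) = (7.89×10¹⁰)^(1/4) = 530 K.

T_ss ≈ 530 K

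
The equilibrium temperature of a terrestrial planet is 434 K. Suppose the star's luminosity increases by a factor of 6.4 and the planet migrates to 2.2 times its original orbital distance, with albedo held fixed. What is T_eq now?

T_eq ≈ 465 K

T_eq ∝ L^(1/4) · d^(−1/2).
T′ = 434 × 6.4^(1/4) / 2.2^(1/2) = 465 K.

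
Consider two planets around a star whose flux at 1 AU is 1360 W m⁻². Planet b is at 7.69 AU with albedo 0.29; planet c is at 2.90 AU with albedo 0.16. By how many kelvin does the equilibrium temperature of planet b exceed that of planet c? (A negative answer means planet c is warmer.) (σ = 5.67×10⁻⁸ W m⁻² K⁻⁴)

T_eq = [S₀(1−A)/(4σd²)]^(1/4), so T ∝ (1−A)^(1/4) / √d.
T₁ = [1360×0.71/(4×5.67×10⁻⁸×7.69²)]^(1/4) = 92.11 K.
T₂ = [1360×0.84/(4×5.67×10⁻⁸×2.90²)]^(1/4) = 156.44 K.

ΔT ≈ -64.3 K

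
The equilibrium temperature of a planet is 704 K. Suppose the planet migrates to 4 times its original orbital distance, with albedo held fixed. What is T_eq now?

T_eq ∝ L^(1/4) · d^(−1/2).
T′ = 704 / 4^(1/2) = 352 K.

T_eq ≈ 352 K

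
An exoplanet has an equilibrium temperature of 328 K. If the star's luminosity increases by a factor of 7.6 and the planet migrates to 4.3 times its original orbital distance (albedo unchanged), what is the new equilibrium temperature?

T_eq ∝ L^(1/4) · d^(−1/2).
T′ = 328 × 7.6^(1/4) / 4.3^(1/2) = 263 K.

T_eq ≈ 263 K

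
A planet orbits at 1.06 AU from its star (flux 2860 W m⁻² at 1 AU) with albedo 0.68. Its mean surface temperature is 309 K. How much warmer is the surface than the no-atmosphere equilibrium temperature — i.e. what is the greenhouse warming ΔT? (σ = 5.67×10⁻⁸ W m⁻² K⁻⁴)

S = 2860/1.06² = 2545 W m⁻².
T_eq = [S(1−A)/(4σ)]^(1/4) = [2545×0.32/(4×5.67×10⁻⁸)]^(1/4) = 244.8 K.
ΔT = T_surf − T_eq = 309 − 244.8.

ΔT ≈ 64.2 K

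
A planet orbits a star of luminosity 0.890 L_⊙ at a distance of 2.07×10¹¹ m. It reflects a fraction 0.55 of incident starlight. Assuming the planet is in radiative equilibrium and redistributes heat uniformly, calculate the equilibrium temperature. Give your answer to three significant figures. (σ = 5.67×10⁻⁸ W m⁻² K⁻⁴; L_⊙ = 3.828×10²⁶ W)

L = 0.890 × 3.828×10²⁶ = 3.41×10²⁶ W.
Flux: S = L/(4πd²) = 3.41×10²⁶/(4π×(2.07×10¹¹)²) = 633 W m⁻².
Energy balance: absorbed = emitted ⇒ πR²·S(1−A) = 4πR²·σT_eq⁴, so T_eq⁴ = S(1−A)/(4σ).
T_eq = [633 × 0.45 / (4 × 5.67×10⁻⁸)]^(1/4) = (1.26×10⁹)^(1/4) = 188 K.

T_eq ≈ 188 K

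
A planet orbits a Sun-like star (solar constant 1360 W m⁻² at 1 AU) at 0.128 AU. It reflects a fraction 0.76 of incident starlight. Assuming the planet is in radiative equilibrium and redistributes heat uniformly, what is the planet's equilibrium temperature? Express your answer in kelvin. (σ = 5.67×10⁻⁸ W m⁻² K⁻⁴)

Flux at 0.128 AU: S = 1360/0.128² = 8.30×10⁴ W m⁻².
Energy balance: absorbed = emitted ⇒ πR²·S(1−A) = 4πR²·σT_eq⁴, so T_eq⁴ = S(1−A)/(4σ).
T_eq = [8.30×10⁴ × 0.24 / (4 × 5.67×10⁻⁸)]^(1/4) = (8.78×10¹⁰)^(1/4) = 544 K.

T_eq ≈ 544 K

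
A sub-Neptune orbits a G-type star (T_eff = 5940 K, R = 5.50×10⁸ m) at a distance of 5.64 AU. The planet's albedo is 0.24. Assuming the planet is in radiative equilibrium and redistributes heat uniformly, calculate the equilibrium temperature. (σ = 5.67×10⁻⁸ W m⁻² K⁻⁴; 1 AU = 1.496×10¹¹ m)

d = 5.64 AU = 8.44×10¹¹ m.
L = 4πR_⋆²σT_⋆⁴ = 4π(5.50×10⁸)² × 5.67×10⁻⁸ × (5940)⁴ = 2.68×10²⁶ W.
S = L/(4πd²) = 30.0 W m⁻².
Energy balance: absorbed = emitted ⇒ πR²·S(1−A) = 4πR²·σT_eq⁴, so T_eq⁴ = S(1−A)/(4σ).
T_eq = [30.0 × 0.76 / (4 × 5.67×10⁻⁸)]^(1/4) = (1.01×10⁸)^(1/4) = 100 K.

T_eq ≈ 100 K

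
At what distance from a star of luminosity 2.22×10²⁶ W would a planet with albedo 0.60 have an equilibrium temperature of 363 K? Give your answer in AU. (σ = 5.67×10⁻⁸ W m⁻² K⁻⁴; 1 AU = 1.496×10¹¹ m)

d ≈ 0.283 AU

From T_eq⁴ = L(1−A)/(16πσd²): d = √[L(1−A)/(16πσT_eq⁴)].
d = √[2.22×10²⁶ × 0.40 / (16π × 5.67×10⁻⁸ × (363)⁴)] = 4.24×10¹⁰ m = 0.283 AU.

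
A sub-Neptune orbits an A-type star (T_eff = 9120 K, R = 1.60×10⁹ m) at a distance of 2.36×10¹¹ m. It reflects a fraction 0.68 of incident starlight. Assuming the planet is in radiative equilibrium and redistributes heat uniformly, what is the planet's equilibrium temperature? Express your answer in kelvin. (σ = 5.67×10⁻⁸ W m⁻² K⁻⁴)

L = 4πR_⋆²σT_⋆⁴ = 4π(1.60×10⁹)² × 5.67×10⁻⁸ × (9120)⁴ = 1.26×10²⁸ W.
S = L/(4πd²) = 1.80×10⁴ W m⁻².
Energy balance: absorbed = emitted ⇒ πR²·S(1−A) = 4πR²·σT_eq⁴, so T_eq⁴ = S(1−A)/(4σ).
T_eq = [1.80×10⁴ × 0.32 / (4 × 5.67×10⁻⁸)]^(1/4) = (2.54×10¹⁰)^(1/4) = 399 K.

T_eq ≈ 399 K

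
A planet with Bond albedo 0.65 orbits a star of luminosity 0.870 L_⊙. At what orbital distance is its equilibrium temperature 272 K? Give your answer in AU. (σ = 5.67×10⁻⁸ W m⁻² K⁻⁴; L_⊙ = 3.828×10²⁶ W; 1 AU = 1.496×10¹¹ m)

L = 0.870 × 3.828×10²⁶ = 3.33×10²⁶ W.
From T_eq⁴ = L(1−A)/(16πσd²): d = √[L(1−A)/(16πσT_eq⁴)].
d = √[3.33×10²⁶ × 0.35 / (16π × 5.67×10⁻⁸ × (272)⁴)] = 8.64×10¹⁰ m = 0.578 AU.

d ≈ 0.578 AU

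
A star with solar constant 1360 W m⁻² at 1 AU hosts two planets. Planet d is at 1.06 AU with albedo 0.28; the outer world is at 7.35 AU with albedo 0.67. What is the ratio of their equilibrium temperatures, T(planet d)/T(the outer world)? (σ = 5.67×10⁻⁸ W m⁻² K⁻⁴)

T_eq = [S₀(1−A)/(4σd²)]^(1/4), so T ∝ (1−A)^(1/4) / √d.
T₁ = [1360×0.72/(4×5.67×10⁻⁸×1.06²)]^(1/4) = 248.97 K.
T₂ = [1360×0.33/(4×5.67×10⁻⁸×7.35²)]^(1/4) = 77.80 K.

T₁/T₂ ≈ 3.200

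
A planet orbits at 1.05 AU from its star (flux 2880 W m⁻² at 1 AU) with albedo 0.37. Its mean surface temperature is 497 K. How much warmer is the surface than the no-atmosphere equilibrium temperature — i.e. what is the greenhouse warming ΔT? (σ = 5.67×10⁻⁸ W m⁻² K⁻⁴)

S = 2880/1.05² = 2612 W m⁻².
T_eq = [S(1−A)/(4σ)]^(1/4) = [2612×0.63/(4×5.67×10⁻⁸)]^(1/4) = 291.9 K.
ΔT = T_surf − T_eq = 497 − 291.9.

ΔT ≈ 205.1 K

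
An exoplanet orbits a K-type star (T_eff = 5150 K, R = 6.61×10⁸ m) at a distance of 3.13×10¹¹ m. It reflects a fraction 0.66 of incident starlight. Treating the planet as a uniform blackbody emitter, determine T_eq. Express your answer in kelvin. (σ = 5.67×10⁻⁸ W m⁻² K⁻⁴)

T_eq ≈ 128 K

L = 4πR_⋆²σT_⋆⁴ = 4π(6.61×10⁸)² × 5.67×10⁻⁸ × (5150)⁴ = 2.19×10²⁶ W.
S = L/(4πd²) = 178 W m⁻².
Energy balance: absorbed = emitted ⇒ πR²·S(1−A) = 4πR²·σT_eq⁴, so T_eq⁴ = S(1−A)/(4σ).
T_eq = [178 × 0.34 / (4 × 5.67×10⁻⁸)]^(1/4) = (2.67×10⁸)^(1/4) = 128 K.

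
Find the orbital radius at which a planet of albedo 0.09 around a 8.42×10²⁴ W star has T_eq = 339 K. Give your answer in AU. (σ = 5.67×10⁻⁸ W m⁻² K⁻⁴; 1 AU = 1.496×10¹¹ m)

From T_eq⁴ = L(1−A)/(16πσd²): d = √[L(1−A)/(16πσT_eq⁴)].
d = √[8.42×10²⁴ × 0.91 / (16π × 5.67×10⁻⁸ × (339)⁴)] = 1.43×10¹⁰ m = 0.0954 AU.

d ≈ 0.0954 AU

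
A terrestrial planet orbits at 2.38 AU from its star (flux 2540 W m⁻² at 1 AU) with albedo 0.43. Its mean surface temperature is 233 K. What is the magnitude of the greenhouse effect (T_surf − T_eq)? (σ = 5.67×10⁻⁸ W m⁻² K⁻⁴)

S = 2540/2.38² = 448.4 W m⁻².
T_eq = [S(1−A)/(4σ)]^(1/4) = [448.4×0.57/(4×5.67×10⁻⁸)]^(1/4) = 183.2 K.
ΔT = T_surf − T_eq = 233 − 183.2.

ΔT ≈ 49.8 K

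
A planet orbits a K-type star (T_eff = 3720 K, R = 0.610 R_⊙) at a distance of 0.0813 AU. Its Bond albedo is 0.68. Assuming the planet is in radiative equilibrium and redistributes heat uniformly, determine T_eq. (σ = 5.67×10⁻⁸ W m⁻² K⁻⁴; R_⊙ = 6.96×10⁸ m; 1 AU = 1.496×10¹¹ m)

T_eq ≈ 370 K

R_⋆ = 0.610 × 6.96×10⁸ = 4.25×10⁸ m.
d = 0.0813 AU = 1.22×10¹⁰ m.
L = 4πR_⋆²σT_⋆⁴ = 4π(4.25×10⁸)² × 5.67×10⁻⁸ × (3720)⁴ = 2.46×10²⁵ W.
S = L/(4πd²) = 1.32×10⁴ W m⁻².
Energy balance: absorbed = emitted ⇒ πR²·S(1−A) = 4πR²·σT_eq⁴, so T_eq⁴ = S(1−A)/(4σ).
T_eq = [1.32×10⁴ × 0.32 / (4 × 5.67×10⁻⁸)]^(1/4) = (1.87×10¹⁰)^(1/4) = 370 K.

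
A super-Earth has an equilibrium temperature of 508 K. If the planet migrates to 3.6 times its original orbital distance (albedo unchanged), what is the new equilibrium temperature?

T_eq ≈ 268 K

T_eq ∝ L^(1/4) · d^(−1/2).
T′ = 508 / 3.6^(1/2) = 268 K.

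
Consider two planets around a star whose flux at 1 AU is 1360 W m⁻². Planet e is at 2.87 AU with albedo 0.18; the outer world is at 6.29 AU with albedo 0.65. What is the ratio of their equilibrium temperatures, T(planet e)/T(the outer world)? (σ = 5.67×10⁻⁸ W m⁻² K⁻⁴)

T₁/T₂ ≈ 1.832

T_eq = [S₀(1−A)/(4σd²)]^(1/4), so T ∝ (1−A)^(1/4) / √d.
T₁ = [1360×0.82/(4×5.67×10⁻⁸×2.87²)]^(1/4) = 156.31 K.
T₂ = [1360×0.35/(4×5.67×10⁻⁸×6.29²)]^(1/4) = 85.34 K.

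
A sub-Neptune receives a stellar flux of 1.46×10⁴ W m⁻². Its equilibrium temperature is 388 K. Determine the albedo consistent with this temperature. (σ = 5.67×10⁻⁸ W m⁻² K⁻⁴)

A ≈ 0.65

From T_eq⁴ = S(1−A)/(4σ): 1−A = 4σT_eq⁴/S.
1−A = 4 × 5.67×10⁻⁸ × (388)⁴ / 1.46×10⁴ = 0.352.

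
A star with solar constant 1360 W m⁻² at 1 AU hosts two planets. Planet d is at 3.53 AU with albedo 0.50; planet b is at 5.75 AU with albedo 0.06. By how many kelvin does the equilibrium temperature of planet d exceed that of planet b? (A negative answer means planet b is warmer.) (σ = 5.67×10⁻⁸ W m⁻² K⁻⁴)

ΔT ≈ 10.3 K

T_eq = [S₀(1−A)/(4σd²)]^(1/4), so T ∝ (1−A)^(1/4) / √d.
T₁ = [1360×0.50/(4×5.67×10⁻⁸×3.53²)]^(1/4) = 124.55 K.
T₂ = [1360×0.94/(4×5.67×10⁻⁸×5.75²)]^(1/4) = 114.27 K.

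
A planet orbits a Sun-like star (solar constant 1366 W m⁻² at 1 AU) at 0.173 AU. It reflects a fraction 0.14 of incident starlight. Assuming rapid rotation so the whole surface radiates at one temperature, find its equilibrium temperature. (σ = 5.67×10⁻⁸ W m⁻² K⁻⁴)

T_eq ≈ 645 K

Flux at 0.173 AU: S = 1366/0.173² = 4.56×10⁴ W m⁻².
Energy balance: absorbed = emitted ⇒ πR²·S(1−A) = 4πR²·σT_eq⁴, so T_eq⁴ = S(1−A)/(4σ).
T_eq = [4.56×10⁴ × 0.86 / (4 × 5.67×10⁻⁸)]^(1/4) = (1.73×10¹¹)^(1/4) = 645 K.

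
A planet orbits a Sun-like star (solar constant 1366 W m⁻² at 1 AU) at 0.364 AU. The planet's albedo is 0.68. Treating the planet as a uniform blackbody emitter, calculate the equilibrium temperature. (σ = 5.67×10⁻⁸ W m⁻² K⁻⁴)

Flux at 0.364 AU: S = 1366/0.364² = 1.03×10⁴ W m⁻².
Energy balance: absorbed = emitted ⇒ πR²·S(1−A) = 4πR²·σT_eq⁴, so T_eq⁴ = S(1−A)/(4σ).
T_eq = [1.03×10⁴ × 0.32 / (4 × 5.67×10⁻⁸)]^(1/4) = (1.45×10¹⁰)^(1/4) = 347 K.

T_eq ≈ 347 K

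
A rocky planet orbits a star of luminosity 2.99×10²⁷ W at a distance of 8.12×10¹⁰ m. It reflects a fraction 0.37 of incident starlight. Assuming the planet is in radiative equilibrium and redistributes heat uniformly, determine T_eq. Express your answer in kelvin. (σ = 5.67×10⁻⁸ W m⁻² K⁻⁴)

Flux: S = L/(4πd²) = 2.99×10²⁷/(4π×(8.12×10¹⁰)²) = 3.61×10⁴ W m⁻².
Energy balance: absorbed = emitted ⇒ πR²·S(1−A) = 4πR²·σT_eq⁴, so T_eq⁴ = S(1−A)/(4σ).
T_eq = [3.61×10⁴ × 0.63 / (4 × 5.67×10⁻⁸)]^(1/4) = (1.00×10¹¹)^(1/4) = 563 K.

T_eq ≈ 563 K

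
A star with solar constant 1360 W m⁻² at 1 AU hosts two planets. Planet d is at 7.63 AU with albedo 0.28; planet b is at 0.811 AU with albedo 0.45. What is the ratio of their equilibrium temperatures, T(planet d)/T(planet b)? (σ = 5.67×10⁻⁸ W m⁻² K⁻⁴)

T₁/T₂ ≈ 0.349

T_eq = [S₀(1−A)/(4σd²)]^(1/4), so T ∝ (1−A)^(1/4) / √d.
T₁ = [1360×0.72/(4×5.67×10⁻⁸×7.63²)]^(1/4) = 92.80 K.
T₂ = [1360×0.55/(4×5.67×10⁻⁸×0.811²)]^(1/4) = 266.11 K.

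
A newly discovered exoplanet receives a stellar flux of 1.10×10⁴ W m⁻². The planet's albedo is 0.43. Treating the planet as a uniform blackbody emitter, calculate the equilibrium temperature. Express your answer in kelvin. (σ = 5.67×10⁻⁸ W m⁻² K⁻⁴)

Energy balance: absorbed = emitted ⇒ πR²·S(1−A) = 4πR²·σT_eq⁴, so T_eq⁴ = S(1−A)/(4σ).
T_eq = [1.10×10⁴ × 0.57 / (4 × 5.67×10⁻⁸)]^(1/4) = (2.76×10¹⁰)^(1/4) = 408 K.

T_eq ≈ 408 K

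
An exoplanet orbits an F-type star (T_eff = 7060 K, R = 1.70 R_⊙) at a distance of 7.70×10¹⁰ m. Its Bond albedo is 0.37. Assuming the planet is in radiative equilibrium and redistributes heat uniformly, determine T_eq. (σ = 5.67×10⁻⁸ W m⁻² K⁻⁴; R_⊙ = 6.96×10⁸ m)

T_eq ≈ 551 K

R_⋆ = 1.70 × 6.96×10⁸ = 1.18×10⁹ m.
L = 4πR_⋆²σT_⋆⁴ = 4π(1.18×10⁹)² × 5.67×10⁻⁸ × (7060)⁴ = 2.48×10²⁷ W.
S = L/(4πd²) = 3.33×10⁴ W m⁻².
Energy balance: absorbed = emitted ⇒ πR²·S(1−A) = 4πR²·σT_eq⁴, so T_eq⁴ = S(1−A)/(4σ).
T_eq = [3.33×10⁴ × 0.63 / (4 × 5.67×10⁻⁸)]^(1/4) = (9.24×10¹⁰)^(1/4) = 551 K.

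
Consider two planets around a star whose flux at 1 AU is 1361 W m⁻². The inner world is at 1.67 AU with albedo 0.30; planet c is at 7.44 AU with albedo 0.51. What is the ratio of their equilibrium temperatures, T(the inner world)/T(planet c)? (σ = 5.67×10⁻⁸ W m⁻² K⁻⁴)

T₁/T₂ ≈ 2.308

T_eq = [S₀(1−A)/(4σd²)]^(1/4), so T ∝ (1−A)^(1/4) / √d.
T₁ = [1361×0.70/(4×5.67×10⁻⁸×1.67²)]^(1/4) = 197.00 K.
T₂ = [1361×0.49/(4×5.67×10⁻⁸×7.44²)]^(1/4) = 85.37 K.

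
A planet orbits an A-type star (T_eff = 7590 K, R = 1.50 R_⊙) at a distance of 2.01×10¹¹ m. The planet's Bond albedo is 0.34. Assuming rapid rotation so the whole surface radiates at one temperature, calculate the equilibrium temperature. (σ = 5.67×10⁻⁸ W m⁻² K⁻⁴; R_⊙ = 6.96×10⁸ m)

T_eq ≈ 349 K

R_⋆ = 1.50 × 6.96×10⁸ = 1.04×10⁹ m.
L = 4πR_⋆²σT_⋆⁴ = 4π(1.04×10⁹)² × 5.67×10⁻⁸ × (7590)⁴ = 2.58×10²⁷ W.
S = L/(4πd²) = 5080 W m⁻².
Energy balance: absorbed = emitted ⇒ πR²·S(1−A) = 4πR²·σT_eq⁴, so T_eq⁴ = S(1−A)/(4σ).
T_eq = [5080 × 0.66 / (4 × 5.67×10⁻⁸)]^(1/4) = (1.48×10¹⁰)^(1/4) = 349 K.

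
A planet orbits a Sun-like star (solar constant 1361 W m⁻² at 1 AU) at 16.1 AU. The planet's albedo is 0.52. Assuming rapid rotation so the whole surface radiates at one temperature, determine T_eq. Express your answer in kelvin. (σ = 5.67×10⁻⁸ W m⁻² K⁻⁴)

Flux at 16.1 AU: S = 1361/16.1² = 5.25 W m⁻².
Energy balance: absorbed = emitted ⇒ πR²·S(1−A) = 4πR²·σT_eq⁴, so T_eq⁴ = S(1−A)/(4σ).
T_eq = [5.25 × 0.48 / (4 × 5.67×10⁻⁸)]^(1/4) = (1.11×10⁷)^(1/4) = 57.7 K.

T_eq ≈ 57.7 K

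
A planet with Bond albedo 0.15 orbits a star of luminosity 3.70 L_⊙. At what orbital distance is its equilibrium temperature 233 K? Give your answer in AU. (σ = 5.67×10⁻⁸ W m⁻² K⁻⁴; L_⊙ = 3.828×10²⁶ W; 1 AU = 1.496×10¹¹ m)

d ≈ 2.53 AU

L = 3.70 × 3.828×10²⁶ = 1.42×10²⁷ W.
From T_eq⁴ = L(1−A)/(16πσd²): d = √[L(1−A)/(16πσT_eq⁴)].
d = √[1.42×10²⁷ × 0.85 / (16π × 5.67×10⁻⁸ × (233)⁴)] = 3.79×10¹¹ m = 2.53 AU.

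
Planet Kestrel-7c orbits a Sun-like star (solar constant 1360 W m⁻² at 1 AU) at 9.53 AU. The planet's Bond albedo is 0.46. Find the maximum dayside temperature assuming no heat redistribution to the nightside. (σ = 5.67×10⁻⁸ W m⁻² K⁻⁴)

Flux at 9.53 AU: S = 1360/9.53² = 15.0 W m⁻².
With no redistribution each surface element balances locally: S(1−A) = σT⁴.
T = [15.0 × 0.54 / 5.67×10⁻⁸]^(1/4) = (1.43×10⁸)^(1/4) = 109 K.

T_ss ≈ 109 K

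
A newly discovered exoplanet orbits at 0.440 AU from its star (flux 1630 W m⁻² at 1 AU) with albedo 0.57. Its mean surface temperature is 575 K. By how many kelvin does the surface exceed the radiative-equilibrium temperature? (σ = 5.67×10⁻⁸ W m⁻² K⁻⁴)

S = 1630/0.440² = 8419 W m⁻².
T_eq = [S(1−A)/(4σ)]^(1/4) = [8419×0.43/(4×5.67×10⁻⁸)]^(1/4) = 355.4 K.
ΔT = T_surf − T_eq = 575 − 355.4.

ΔT ≈ 219.6 K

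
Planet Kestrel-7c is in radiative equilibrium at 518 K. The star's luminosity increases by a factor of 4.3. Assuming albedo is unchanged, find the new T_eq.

T_eq ≈ 746 K

T_eq ∝ L^(1/4) · d^(−1/2).
T′ = 518 × 4.3^(1/4) = 746 K.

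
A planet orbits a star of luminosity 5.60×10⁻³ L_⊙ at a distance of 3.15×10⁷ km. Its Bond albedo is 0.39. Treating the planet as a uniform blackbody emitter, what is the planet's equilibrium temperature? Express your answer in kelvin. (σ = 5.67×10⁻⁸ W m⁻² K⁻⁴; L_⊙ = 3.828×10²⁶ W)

T_eq ≈ 147 K

d = 3.15×10⁷ km = 3.15×10¹⁰ m.
L = 5.60×10⁻³ × 3.828×10²⁶ = 2.14×10²⁴ W.
Flux: S = L/(4πd²) = 2.14×10²⁴/(4π×(3.15×10¹⁰)²) = 172 W m⁻².
Energy balance: absorbed = emitted ⇒ πR²·S(1−A) = 4πR²·σT_eq⁴, so T_eq⁴ = S(1−A)/(4σ).
T_eq = [172 × 0.61 / (4 × 5.67×10⁻⁸)]^(1/4) = (4.62×10⁸)^(1/4) = 147 K.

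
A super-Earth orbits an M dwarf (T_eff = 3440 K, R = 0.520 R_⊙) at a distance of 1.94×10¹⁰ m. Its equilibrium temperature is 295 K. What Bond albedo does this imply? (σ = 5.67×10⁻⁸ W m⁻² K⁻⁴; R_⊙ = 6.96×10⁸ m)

A ≈ 0.38

R_⋆ = 0.520 × 6.96×10⁸ = 3.62×10⁸ m.
L = 4πR_⋆²σT_⋆⁴ = 4π(3.62×10⁸)² × 5.67×10⁻⁸ × (3440)⁴ = 1.31×10²⁵ W.
S = L/(4πd²) = 2760 W m⁻².
From T_eq⁴ = S(1−A)/(4σ): 1−A = 4σT_eq⁴/S.
1−A = 4 × 5.67×10⁻⁸ × (295)⁴ / 2760 = 0.622.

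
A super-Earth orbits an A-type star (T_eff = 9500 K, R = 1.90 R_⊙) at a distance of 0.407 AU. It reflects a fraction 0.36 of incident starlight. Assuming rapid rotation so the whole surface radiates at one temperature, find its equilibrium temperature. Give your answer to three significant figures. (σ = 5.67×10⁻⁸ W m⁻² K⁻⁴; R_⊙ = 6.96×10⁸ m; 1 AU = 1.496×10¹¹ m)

R_⋆ = 1.90 × 6.96×10⁸ = 1.32×10⁹ m.
d = 0.407 AU = 6.09×10¹⁰ m.
L = 4πR_⋆²σT_⋆⁴ = 4π(1.32×10⁹)² × 5.67×10⁻⁸ × (9500)⁴ = 1.01×10²⁸ W.
S = L/(4πd²) = 2.18×10⁵ W m⁻².
Energy balance: absorbed = emitted ⇒ πR²·S(1−A) = 4πR²·σT_eq⁴, so T_eq⁴ = S(1−A)/(4σ).
T_eq = [2.18×10⁵ × 0.64 / (4 × 5.67×10⁻⁸)]^(1/4) = (6.15×10¹¹)^(1/4) = 885 K.

T_eq ≈ 885 K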